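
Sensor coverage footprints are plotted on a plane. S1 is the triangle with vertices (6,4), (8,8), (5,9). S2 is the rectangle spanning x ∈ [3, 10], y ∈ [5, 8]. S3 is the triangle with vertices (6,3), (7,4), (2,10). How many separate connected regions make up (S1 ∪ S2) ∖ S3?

(S1 ∪ S2) ∖ S3 splits into 2 disjoint pieces (area 3, area 16.6917).

2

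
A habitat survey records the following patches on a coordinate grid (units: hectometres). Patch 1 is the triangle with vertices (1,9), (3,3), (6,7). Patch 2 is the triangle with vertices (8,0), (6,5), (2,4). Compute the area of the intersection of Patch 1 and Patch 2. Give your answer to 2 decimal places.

The intersection is the polygon with vertices (2.615,4.154), (4.154,4.538), (3.167,3.222), (2.857,3.429).
By the shoelace formula its area is 0.91.

0.91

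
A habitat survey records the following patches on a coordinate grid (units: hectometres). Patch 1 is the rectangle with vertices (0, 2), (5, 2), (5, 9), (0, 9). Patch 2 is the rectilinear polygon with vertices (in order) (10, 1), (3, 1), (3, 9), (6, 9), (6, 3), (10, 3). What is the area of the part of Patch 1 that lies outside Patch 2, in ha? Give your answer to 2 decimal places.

21.00

|Patch 1| = 35, |Patch 1∩Patch 2| = 14.
|Patch 1 ∖ Patch 2| = |Patch 1| − |Patch 1∩Patch 2| = 35 − 14 = 21.00.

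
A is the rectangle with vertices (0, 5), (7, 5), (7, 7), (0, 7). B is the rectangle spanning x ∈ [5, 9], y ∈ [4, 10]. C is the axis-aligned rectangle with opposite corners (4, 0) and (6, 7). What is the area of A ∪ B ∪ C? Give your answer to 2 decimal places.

By inclusion–exclusion:
Individual areas: |A| = 14, |B| = 24, |C| = 14.
|A∩B|: x∈[5,7], y∈[5,7] → 2·2 = 4.
|A∩C|: x∈[4,6], y∈[5,7] → 2·2 = 4.
|B∩C|: x∈[5,6], y∈[4,7] → 1·3 = 3.
|A∩B∩C| = 2.
|A ∪ B ∪ C| = 52 − 11 + 2 = 43.00.

43.00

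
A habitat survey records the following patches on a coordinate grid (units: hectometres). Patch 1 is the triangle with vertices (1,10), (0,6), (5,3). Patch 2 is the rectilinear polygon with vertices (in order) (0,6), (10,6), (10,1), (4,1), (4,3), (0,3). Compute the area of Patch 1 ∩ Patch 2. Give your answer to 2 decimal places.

The intersection is the polygon with vertices (5,3), (0,6), (3.286,6).
By the shoelace formula its area is 4.93.

4.93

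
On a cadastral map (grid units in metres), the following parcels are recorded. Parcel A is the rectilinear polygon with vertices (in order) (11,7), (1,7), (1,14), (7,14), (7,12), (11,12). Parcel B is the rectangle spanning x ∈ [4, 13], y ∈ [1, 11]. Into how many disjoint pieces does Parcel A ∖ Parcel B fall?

1

Parcel A ∖ Parcel B is a single connected region.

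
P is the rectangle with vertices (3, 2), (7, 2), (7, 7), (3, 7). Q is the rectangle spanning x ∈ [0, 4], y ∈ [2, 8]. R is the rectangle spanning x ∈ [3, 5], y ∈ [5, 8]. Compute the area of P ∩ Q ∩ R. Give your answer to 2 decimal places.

2.00

The intersection is the polygon with vertices (4,7), (4,5), (3,5), (3,7).
By the shoelace formula its area is 2.00.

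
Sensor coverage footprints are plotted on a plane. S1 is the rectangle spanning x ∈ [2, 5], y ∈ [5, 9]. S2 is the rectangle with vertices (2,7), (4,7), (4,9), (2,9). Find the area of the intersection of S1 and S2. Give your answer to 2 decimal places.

4.00

|S1∩S2|: x∈[2,4], y∈[7,9] → 2·2 = 4.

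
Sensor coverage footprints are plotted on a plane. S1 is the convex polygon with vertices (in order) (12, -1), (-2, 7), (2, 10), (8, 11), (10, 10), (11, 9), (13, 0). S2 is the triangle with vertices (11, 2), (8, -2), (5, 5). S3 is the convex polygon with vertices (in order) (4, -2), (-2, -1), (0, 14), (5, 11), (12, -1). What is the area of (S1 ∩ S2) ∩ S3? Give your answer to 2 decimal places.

10.19

The region (S1 ∩ S2) ∩ S3 is the polygon with vertices (5,5), (9.941,2.529), (10.578,1.438), (9.725,0.3), (6.135,2.351).
By the shoelace formula its area is 10.19.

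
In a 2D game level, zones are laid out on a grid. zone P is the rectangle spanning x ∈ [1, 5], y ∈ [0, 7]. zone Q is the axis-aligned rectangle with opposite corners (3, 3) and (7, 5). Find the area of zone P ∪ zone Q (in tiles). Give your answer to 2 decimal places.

By inclusion–exclusion:
Individual areas: |zone P| = 28, |zone Q| = 8.
|zone P∩zone Q|: x∈[3,5], y∈[3,5] → 2·2 = 4.
|zone P ∪ zone Q| = 36 − 4 = 32.00.

32.00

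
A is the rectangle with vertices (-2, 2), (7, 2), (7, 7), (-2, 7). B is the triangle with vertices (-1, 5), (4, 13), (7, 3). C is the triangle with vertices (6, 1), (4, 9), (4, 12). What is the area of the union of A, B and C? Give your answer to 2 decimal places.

61.68

By inclusion–exclusion:
Individual areas: |A| = 45, |B| = 37, |C| = 3.
|A∩B| = 20.35.
|A∩C| = 1.1932.
|B∩C| = 2.8071.
|A∩B∩C| = 1.0344.
|A ∪ B ∪ C| = 85 − 24.3503 + 1.0344 = 61.68.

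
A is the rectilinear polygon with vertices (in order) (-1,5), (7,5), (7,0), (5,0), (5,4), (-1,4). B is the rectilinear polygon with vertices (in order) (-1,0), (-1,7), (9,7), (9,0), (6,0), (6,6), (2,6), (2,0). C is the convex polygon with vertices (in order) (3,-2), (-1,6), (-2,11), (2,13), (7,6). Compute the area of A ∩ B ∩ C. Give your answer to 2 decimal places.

2.50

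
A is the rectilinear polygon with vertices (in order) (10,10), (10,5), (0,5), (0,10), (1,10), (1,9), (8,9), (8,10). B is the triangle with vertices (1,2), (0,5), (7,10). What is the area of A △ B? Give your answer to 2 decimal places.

|A| = 43, |B| = 13, |A∩B| = 7.8.
|A △ B| = |A| + |B| − 2·|A∩B| = 43 + 13 − 15.6 = 40.40.

40.40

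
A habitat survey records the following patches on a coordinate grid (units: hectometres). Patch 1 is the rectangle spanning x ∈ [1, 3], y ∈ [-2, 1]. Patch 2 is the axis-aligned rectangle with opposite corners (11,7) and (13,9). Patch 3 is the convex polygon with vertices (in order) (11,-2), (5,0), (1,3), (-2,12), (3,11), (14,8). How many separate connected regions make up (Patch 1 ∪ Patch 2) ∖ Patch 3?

(Patch 1 ∪ Patch 2) ∖ Patch 3 splits into 2 disjoint pieces (area 6, area 0.9091).

2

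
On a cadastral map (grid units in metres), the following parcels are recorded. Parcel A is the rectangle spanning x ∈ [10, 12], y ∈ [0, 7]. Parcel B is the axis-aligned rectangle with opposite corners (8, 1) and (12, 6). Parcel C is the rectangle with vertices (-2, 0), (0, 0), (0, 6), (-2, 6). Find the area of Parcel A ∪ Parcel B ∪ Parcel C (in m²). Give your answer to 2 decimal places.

36.00

By inclusion–exclusion:
Individual areas: |Parcel A| = 14, |Parcel B| = 20, |Parcel C| = 12.
|Parcel A∩Parcel B|: x∈[10,12], y∈[1,6] → 2·5 = 10.
|Parcel A∩Parcel C| = 0 (no overlap).
|Parcel B∩Parcel C| = 0 (no overlap).
|Parcel A∩Parcel B∩Parcel C| = 0.
|Parcel A ∪ Parcel B ∪ Parcel C| = 46 − 10 + 0 = 36.00.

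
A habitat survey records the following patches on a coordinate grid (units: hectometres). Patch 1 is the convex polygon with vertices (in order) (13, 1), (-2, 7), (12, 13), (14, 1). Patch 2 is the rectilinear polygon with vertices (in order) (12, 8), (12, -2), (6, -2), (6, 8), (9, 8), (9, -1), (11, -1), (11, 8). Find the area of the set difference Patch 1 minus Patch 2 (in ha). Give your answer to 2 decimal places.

|Patch 1| = 93, |Patch 1∩Patch 2| = 20.8.
|Patch 1 ∖ Patch 2| = |Patch 1| − |Patch 1∩Patch 2| = 93 − 20.8 = 72.20.

72.20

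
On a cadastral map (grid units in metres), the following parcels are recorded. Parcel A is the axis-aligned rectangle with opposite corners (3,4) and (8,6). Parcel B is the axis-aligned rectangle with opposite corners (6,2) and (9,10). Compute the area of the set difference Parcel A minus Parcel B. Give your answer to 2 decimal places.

|Parcel A∩Parcel B|: x∈[6,8], y∈[4,6] → 2·2 = 4.
|Parcel A| = 10.
|Parcel A ∖ Parcel B| = |Parcel A| − |Parcel A∩Parcel B| = 10 − 4 = 6.00.

6.00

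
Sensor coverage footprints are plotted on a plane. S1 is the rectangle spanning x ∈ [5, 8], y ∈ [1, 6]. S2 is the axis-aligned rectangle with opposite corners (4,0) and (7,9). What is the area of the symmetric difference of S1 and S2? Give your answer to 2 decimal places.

|S1∩S2|: x∈[5,7], y∈[1,6] → 2·5 = 10.
|S1 △ S2| = |S1| + |S2| − 2·|S1∩S2| = 15 + 27 − 20 = 22.00.

22.00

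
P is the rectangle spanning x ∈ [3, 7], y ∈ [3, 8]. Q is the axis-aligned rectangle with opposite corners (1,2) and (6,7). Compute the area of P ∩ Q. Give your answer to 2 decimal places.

12.00

|P∩Q|: x∈[3,6], y∈[3,7] → 3·4 = 12.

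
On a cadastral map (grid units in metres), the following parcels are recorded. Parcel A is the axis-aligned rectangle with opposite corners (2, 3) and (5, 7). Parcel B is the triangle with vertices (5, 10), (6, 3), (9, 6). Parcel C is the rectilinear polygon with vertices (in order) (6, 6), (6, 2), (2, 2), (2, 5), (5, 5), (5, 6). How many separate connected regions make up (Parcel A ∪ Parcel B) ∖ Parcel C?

(Parcel A ∪ Parcel B) ∖ Parcel C splits into 2 disjoint pieces (area 6, area 11.3571).

2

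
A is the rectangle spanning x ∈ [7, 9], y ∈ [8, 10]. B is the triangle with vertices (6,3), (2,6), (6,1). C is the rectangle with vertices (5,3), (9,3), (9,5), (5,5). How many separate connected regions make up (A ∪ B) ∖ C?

(A ∪ B) ∖ C splits into 2 disjoint pieces (area 4, area 3.625).

2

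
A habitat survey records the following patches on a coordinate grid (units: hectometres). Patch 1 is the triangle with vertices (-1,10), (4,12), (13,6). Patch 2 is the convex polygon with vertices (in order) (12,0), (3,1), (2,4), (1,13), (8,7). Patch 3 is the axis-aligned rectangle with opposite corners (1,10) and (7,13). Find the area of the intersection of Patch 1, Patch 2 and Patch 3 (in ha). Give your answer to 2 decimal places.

The intersection is the polygon with vertices (4.5,10), (1.333,10), (1.234,10.894), (2.75,11.5).
By the shoelace formula its area is 3.08.

3.08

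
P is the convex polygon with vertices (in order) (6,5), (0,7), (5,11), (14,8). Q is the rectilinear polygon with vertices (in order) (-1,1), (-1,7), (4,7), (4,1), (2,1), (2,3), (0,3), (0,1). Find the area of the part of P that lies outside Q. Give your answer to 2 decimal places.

|P| = 42.5, |P∩Q| = 2.6667.
|P ∖ Q| = |P| − |P∩Q| = 42.5 − 2.6667 = 39.83.

39.83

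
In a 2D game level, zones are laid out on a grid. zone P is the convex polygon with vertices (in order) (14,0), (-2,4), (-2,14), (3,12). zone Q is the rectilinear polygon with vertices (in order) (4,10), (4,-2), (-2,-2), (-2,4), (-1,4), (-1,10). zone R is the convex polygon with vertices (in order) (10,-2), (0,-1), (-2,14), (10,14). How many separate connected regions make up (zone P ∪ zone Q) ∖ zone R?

2

(zone P ∪ zone Q) ∖ zone R splits into 2 disjoint pieces (area 20.2, area 6.7273).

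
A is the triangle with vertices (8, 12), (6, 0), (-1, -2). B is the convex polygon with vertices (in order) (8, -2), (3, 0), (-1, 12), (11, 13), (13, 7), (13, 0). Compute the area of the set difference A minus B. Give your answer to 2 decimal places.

|A| = 40, |A∩B| = 31.2622.
|A ∖ B| = |A| − |A∩B| = 40 − 31.2622 = 8.74.

8.74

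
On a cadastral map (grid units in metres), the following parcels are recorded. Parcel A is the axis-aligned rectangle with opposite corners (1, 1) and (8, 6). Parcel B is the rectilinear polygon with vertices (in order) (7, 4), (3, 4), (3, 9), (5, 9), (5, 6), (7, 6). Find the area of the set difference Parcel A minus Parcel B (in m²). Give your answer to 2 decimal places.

27.00

|Parcel A| = 35, |Parcel A∩Parcel B| = 8.
|Parcel A ∖ Parcel B| = |Parcel A| − |Parcel A∩Parcel B| = 35 − 8 = 27.00.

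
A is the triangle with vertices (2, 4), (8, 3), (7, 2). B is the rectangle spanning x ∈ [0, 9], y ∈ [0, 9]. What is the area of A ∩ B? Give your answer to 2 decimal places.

The intersection is the polygon with vertices (8,3), (7,2), (2,4).
By the shoelace formula its area is 3.50.

3.50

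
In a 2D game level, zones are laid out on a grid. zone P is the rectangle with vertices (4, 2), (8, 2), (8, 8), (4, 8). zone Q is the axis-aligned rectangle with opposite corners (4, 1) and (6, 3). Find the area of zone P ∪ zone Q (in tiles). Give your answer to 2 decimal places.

26.00

By inclusion–exclusion:
Individual areas: |zone P| = 24, |zone Q| = 4.
|zone P∩zone Q|: x∈[4,6], y∈[2,3] → 2·1 = 2.
|zone P ∪ zone Q| = 28 − 2 = 26.00.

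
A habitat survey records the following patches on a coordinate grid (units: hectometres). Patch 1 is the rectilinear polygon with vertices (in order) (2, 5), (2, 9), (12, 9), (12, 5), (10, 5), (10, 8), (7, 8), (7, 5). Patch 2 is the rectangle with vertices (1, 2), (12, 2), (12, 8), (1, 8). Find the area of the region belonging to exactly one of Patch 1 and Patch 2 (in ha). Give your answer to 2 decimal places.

|Patch 1| = 31, |Patch 2| = 66, |Patch 1∩Patch 2| = 21.
|Patch 1 △ Patch 2| = |Patch 1| + |Patch 2| − 2·|Patch 1∩Patch 2| = 31 + 66 − 42 = 55.00.

55.00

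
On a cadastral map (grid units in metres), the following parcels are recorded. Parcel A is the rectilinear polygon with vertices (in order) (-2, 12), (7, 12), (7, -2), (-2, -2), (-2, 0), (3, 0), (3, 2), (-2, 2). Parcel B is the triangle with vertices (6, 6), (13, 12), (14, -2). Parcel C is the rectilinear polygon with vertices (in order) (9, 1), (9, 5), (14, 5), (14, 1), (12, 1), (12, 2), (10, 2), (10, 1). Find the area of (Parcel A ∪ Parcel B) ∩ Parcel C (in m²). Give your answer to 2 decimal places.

15.07

The region (Parcel A ∪ Parcel B) ∩ Parcel C is the polygon with vertices (13.786,1), (12,1), (12,2), (10,2), (9,3), (9,5), (13.5,5).
By the shoelace formula its area is 15.07.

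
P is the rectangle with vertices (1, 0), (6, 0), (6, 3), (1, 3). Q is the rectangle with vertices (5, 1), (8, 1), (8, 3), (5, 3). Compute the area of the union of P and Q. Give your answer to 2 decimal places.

19.00

By inclusion–exclusion:
Individual areas: |P| = 15, |Q| = 6.
|P∩Q|: x∈[5,6], y∈[1,3] → 1·2 = 2.
|P ∪ Q| = 21 − 2 = 19.00.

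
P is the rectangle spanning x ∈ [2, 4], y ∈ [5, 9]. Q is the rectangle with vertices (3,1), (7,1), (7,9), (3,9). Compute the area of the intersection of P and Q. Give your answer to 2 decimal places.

4.00

|P∩Q|: x∈[3,4], y∈[5,9] → 1·4 = 4.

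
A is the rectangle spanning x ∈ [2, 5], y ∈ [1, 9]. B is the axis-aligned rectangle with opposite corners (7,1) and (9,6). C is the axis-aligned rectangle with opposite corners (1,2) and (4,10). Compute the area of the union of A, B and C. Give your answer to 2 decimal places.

44.00

By inclusion–exclusion:
Individual areas: |A| = 24, |B| = 10, |C| = 24.
|A∩B| = 0 (no overlap).
|A∩C|: x∈[2,4], y∈[2,9] → 2·7 = 14.
|B∩C| = 0 (no overlap).
|A∩B∩C| = 0.
|A ∪ B ∪ C| = 58 − 14 + 0 = 44.00.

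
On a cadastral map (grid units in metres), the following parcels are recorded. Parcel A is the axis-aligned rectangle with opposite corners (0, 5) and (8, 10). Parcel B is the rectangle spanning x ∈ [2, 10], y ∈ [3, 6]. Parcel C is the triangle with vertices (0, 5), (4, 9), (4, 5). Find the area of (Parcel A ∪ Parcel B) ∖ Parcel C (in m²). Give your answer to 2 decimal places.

50.00

|Parcel A ∪ Parcel B| = 58.
|(Parcel A ∪ Parcel B) ∩ Parcel C| = 8.
|(Parcel A ∪ Parcel B) ∖ Parcel C| = 58 − 8 = 50.00.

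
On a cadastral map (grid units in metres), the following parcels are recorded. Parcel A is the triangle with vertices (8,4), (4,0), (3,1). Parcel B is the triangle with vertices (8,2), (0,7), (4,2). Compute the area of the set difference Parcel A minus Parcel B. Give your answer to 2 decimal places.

3.07

|Parcel A| = 4, |Parcel A∩Parcel B| = 0.9314.
|Parcel A ∖ Parcel B| = |Parcel A| − |Parcel A∩Parcel B| = 4 − 0.9314 = 3.07.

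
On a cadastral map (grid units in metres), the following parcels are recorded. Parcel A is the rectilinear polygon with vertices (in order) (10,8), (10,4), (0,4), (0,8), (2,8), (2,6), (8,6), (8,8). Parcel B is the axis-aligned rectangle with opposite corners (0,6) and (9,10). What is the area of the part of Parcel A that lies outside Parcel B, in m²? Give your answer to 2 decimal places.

22.00

|Parcel A| = 28, |Parcel A∩Parcel B| = 6.
|Parcel A ∖ Parcel B| = |Parcel A| − |Parcel A∩Parcel B| = 28 − 6 = 22.00.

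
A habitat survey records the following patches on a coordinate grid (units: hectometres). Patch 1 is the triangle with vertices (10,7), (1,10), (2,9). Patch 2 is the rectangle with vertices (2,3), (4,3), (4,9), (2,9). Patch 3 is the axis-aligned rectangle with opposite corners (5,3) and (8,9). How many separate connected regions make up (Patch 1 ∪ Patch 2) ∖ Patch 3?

2

(Patch 1 ∪ Patch 2) ∖ Patch 3 splits into 2 disjoint pieces (area 0.1667, area 13.4583).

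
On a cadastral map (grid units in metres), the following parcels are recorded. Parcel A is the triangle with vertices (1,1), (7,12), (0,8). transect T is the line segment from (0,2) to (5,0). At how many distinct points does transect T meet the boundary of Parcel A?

2

The segment meets the boundary at (1.269,1.493), (0.909,1.636).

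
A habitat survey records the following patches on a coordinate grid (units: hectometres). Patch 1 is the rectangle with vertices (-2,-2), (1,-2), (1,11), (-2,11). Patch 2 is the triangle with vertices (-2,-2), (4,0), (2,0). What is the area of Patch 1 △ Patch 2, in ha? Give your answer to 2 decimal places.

39.50

|Patch 1| = 39, |Patch 2| = 2, |Patch 1∩Patch 2| = 0.75.
|Patch 1 △ Patch 2| = |Patch 1| + |Patch 2| − 2·|Patch 1∩Patch 2| = 39 + 2 − 1.5 = 39.50.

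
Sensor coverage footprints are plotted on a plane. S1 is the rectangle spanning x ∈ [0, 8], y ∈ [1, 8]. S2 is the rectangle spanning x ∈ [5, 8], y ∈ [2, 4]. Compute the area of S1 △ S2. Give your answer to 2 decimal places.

|S1∩S2|: x∈[5,8], y∈[2,4] → 3·2 = 6.
|S1 △ S2| = |S1| + |S2| − 2·|S1∩S2| = 56 + 6 − 12 = 50.00.

50.00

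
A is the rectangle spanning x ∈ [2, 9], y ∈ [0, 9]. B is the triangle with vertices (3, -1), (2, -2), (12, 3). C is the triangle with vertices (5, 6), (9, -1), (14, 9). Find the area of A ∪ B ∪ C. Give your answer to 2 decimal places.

85.54

By inclusion–exclusion:
Individual areas: |A| = 63, |B| = 2.5, |C| = 37.5.
|A∩B| = 0.875.
|A∩C| = 16.381.
|B∩C| = 0.4337.
|A∩B∩C| = 0.2314.
|A ∪ B ∪ C| = 103 − 17.6897 + 0.2314 = 85.54.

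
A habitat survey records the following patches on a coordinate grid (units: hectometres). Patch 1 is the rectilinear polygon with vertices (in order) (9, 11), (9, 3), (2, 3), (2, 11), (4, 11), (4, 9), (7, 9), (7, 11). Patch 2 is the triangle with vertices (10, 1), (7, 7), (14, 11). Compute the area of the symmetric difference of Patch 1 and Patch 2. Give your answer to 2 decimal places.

66.71

|Patch 1| = 50, |Patch 2| = 27, |Patch 1∩Patch 2| = 5.1429.
|Patch 1 △ Patch 2| = |Patch 1| + |Patch 2| − 2·|Patch 1∩Patch 2| = 50 + 27 − 10.2857 = 66.71.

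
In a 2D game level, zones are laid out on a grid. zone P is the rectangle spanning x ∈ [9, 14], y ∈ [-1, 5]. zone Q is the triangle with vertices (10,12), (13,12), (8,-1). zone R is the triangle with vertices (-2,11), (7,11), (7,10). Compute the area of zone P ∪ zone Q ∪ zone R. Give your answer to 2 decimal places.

By inclusion–exclusion:
Individual areas: |zone P| = 30, |zone Q| = 19.5, |zone R| = 4.5.
|zone P∩zone Q| = 2.2231.
|zone P∩zone R| = 0.
|zone Q∩zone R| = 0.
|zone P∩zone Q∩zone R| = 0.
|zone P ∪ zone Q ∪ zone R| = 54 − 2.2231 + 0 = 51.78.

51.78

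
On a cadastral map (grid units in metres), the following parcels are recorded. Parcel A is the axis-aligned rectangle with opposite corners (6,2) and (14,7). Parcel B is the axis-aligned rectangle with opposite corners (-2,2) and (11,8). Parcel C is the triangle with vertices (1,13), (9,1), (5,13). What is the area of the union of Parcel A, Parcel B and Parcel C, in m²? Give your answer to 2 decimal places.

By inclusion–exclusion:
Individual areas: |Parcel A| = 40, |Parcel B| = 78, |Parcel C| = 24.
|Parcel A∩Parcel B|: x∈[6,11], y∈[2,7] → 5·5 = 25.
|Parcel A∩Parcel C| = 5.0833.
|Parcel B∩Parcel C| = 8.
|Parcel A∩Parcel B∩Parcel C| = 5.0833.
|Parcel A ∪ Parcel B ∪ Parcel C| = 142 − 38.0833 + 5.0833 = 109.00.

109.00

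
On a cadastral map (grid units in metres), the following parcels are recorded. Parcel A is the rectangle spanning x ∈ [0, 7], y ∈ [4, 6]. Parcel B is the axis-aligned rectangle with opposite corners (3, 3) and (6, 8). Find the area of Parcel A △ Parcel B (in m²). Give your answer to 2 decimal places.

|Parcel A∩Parcel B|: x∈[3,6], y∈[4,6] → 3·2 = 6.
|Parcel A △ Parcel B| = |Parcel A| + |Parcel B| − 2·|Parcel A∩Parcel B| = 14 + 15 − 12 = 17.00.

17.00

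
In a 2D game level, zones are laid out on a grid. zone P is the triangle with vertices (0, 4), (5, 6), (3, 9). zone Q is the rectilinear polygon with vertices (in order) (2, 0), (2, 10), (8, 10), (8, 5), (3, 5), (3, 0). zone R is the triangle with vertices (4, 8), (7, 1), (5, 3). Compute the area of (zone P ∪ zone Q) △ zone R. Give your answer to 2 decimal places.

|zone P ∪ zone Q| = 37.5333.
|(zone P ∪ zone Q) ∩ zone R| = 1.0286.
|(zone P ∪ zone Q) △ zone R| = 37.5333 + 4 − 2.0571 = 39.48.

39.48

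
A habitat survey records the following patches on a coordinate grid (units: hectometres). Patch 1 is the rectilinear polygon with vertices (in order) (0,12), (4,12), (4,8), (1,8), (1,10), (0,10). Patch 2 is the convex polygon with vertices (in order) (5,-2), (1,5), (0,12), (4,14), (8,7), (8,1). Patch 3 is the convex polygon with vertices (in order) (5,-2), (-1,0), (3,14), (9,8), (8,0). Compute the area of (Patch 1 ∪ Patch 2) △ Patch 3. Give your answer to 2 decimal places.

|Patch 1 ∪ Patch 2| = 81.2857.
|(Patch 1 ∪ Patch 2) ∩ Patch 3| = 71.3988.
|(Patch 1 ∪ Patch 2) △ Patch 3| = 81.2857 + 99 − 142.7976 = 37.49.

37.49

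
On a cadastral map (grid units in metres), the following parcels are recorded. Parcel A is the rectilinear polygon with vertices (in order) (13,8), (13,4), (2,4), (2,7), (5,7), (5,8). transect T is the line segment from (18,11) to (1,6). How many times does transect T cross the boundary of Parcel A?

The segment meets the boundary at (4.4,7), (5,7.176), (7.8,8), (2,6.294).

4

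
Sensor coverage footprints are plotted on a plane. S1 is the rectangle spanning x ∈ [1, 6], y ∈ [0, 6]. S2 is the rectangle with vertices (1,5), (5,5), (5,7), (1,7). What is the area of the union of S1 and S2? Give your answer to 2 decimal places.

By inclusion–exclusion:
Individual areas: |S1| = 30, |S2| = 8.
|S1∩S2|: x∈[1,5], y∈[5,6] → 4·1 = 4.
|S1 ∪ S2| = 38 − 4 = 34.00.

34.00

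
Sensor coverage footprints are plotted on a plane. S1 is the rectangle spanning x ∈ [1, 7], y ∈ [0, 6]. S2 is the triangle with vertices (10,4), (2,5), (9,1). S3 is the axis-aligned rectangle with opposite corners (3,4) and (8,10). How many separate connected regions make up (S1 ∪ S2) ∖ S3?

(S1 ∪ S2) ∖ S3 is a single connected region.

1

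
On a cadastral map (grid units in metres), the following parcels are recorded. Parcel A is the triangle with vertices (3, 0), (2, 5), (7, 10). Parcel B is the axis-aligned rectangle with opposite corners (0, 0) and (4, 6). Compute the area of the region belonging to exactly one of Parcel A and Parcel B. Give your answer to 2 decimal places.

23.50

|Parcel A| = 15, |Parcel B| = 24, |Parcel A∩Parcel B| = 7.75.
|Parcel A △ Parcel B| = |Parcel A| + |Parcel B| − 2·|Parcel A∩Parcel B| = 15 + 24 − 15.5 = 23.50.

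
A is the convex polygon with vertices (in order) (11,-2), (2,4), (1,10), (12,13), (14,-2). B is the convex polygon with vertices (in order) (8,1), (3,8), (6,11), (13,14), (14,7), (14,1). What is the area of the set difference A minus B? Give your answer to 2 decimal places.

|A| = 127.5, |A∩B| = 84.2667.
|A ∖ B| = |A| − |A∩B| = 127.5 − 84.2667 = 43.23.

43.23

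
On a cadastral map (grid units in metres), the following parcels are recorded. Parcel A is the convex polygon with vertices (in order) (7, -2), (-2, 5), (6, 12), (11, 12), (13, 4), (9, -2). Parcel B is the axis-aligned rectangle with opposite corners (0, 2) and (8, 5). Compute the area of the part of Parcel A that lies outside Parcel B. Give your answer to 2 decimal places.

|Parcel A| = 130.5, |Parcel A∩Parcel B| = 22.6587.
|Parcel A ∖ Parcel B| = |Parcel A| − |Parcel A∩Parcel B| = 130.5 − 22.6587 = 107.84.

107.84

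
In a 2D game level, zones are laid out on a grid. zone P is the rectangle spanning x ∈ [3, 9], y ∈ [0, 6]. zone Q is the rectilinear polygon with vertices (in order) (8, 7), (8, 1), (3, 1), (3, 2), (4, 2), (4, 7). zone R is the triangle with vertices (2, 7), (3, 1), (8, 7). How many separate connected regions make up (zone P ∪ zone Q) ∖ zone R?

1

(zone P ∪ zone Q) ∖ zone R is a single connected region.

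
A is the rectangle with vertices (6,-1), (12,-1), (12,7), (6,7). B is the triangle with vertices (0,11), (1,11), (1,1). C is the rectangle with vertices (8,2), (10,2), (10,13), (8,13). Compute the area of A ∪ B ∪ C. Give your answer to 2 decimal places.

By inclusion–exclusion:
Individual areas: |A| = 48, |B| = 5, |C| = 22.
|A∩B| = 0.
|A∩C|: x∈[8,10], y∈[2,7] → 2·5 = 10.
|B∩C| = 0.
|A∩B∩C| = 0.
|A ∪ B ∪ C| = 75 − 10 + 0 = 65.00.

65.00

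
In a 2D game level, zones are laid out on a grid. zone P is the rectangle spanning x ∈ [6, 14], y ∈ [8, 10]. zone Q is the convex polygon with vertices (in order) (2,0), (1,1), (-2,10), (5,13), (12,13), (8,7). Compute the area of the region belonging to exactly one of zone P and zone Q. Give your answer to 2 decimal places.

96.17

|zone P| = 16, |zone Q| = 93.5, |zone P∩zone Q| = 6.6667.
|zone P △ zone Q| = |zone P| + |zone Q| − 2·|zone P∩zone Q| = 16 + 93.5 − 13.3333 = 96.17.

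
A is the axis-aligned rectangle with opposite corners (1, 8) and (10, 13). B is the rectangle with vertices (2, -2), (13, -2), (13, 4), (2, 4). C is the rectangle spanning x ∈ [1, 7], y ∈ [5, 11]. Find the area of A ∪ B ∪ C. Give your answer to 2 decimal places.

By inclusion–exclusion:
Individual areas: |A| = 45, |B| = 66, |C| = 36.
|A∩B| = 0 (no overlap).
|A∩C|: x∈[1,7], y∈[8,11] → 6·3 = 18.
|B∩C| = 0 (no overlap).
|A∩B∩C| = 0.
|A ∪ B ∪ C| = 147 − 18 + 0 = 129.00.

129.00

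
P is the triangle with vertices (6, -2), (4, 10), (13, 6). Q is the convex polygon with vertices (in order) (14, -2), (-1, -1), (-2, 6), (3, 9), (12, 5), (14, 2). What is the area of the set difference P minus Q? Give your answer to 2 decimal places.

12.30

|P| = 50, |P∩Q| = 37.7009.
|P ∖ Q| = |P| − |P∩Q| = 50 − 37.7009 = 12.30.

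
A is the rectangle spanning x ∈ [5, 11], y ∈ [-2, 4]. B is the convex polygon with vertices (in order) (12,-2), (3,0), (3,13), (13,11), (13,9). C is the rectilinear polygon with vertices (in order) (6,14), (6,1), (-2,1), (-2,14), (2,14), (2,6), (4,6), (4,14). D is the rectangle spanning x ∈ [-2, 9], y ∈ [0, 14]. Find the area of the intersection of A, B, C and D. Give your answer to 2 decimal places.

3.00

The intersection is the polygon with vertices (6,1), (5,1), (5,4), (6,4).
By the shoelace formula its area is 3.00.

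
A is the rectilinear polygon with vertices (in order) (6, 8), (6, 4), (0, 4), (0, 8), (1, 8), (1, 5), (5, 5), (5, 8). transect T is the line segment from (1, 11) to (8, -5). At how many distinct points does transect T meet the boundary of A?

2

The segment meets the boundary at (4.062,4), (3.625,5).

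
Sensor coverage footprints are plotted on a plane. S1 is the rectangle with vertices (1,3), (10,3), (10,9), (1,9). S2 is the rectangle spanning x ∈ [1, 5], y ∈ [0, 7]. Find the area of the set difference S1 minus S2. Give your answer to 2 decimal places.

38.00

|S1∩S2|: x∈[1,5], y∈[3,7] → 4·4 = 16.
|S1| = 54.
|S1 ∖ S2| = |S1| − |S1∩S2| = 54 − 16 = 38.00.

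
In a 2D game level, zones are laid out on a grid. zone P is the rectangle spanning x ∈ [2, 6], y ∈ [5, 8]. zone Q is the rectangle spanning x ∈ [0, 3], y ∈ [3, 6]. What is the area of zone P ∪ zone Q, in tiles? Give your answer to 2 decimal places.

By inclusion–exclusion:
Individual areas: |zone P| = 12, |zone Q| = 9.
|zone P∩zone Q|: x∈[2,3], y∈[5,6] → 1·1 = 1.
|zone P ∪ zone Q| = 21 − 1 = 20.00.

20.00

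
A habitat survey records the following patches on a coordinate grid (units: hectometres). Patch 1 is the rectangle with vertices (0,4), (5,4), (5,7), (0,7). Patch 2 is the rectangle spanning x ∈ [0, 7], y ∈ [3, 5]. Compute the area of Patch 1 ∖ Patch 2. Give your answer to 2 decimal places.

|Patch 1∩Patch 2|: x∈[0,5], y∈[4,5] → 5·1 = 5.
|Patch 1| = 15.
|Patch 1 ∖ Patch 2| = |Patch 1| − |Patch 1∩Patch 2| = 15 − 5 = 10.00.

10.00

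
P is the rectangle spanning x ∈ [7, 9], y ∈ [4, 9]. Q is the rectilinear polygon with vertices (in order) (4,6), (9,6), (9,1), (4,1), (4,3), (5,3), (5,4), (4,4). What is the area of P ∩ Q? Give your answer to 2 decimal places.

4.00

The intersection is the polygon with vertices (9,4), (7,4), (7,6), (9,6).
By the shoelace formula its area is 4.00.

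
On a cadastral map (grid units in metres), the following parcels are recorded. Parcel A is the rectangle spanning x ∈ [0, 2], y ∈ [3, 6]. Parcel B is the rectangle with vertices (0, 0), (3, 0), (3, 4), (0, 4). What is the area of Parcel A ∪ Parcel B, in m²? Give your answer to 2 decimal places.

16.00

By inclusion–exclusion:
Individual areas: |Parcel A| = 6, |Parcel B| = 12.
|Parcel A∩Parcel B|: x∈[0,2], y∈[3,4] → 2·1 = 2.
|Parcel A ∪ Parcel B| = 18 − 2 = 16.00.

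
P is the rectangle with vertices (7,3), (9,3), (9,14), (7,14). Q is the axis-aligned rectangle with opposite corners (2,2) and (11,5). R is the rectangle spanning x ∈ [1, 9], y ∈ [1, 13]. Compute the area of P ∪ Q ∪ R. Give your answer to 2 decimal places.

By inclusion–exclusion:
Individual areas: |P| = 22, |Q| = 27, |R| = 96.
|P∩Q|: x∈[7,9], y∈[3,5] → 2·2 = 4.
|P∩R|: x∈[7,9], y∈[3,13] → 2·10 = 20.
|Q∩R|: x∈[2,9], y∈[2,5] → 7·3 = 21.
|P∩Q∩R| = 4.
|P ∪ Q ∪ R| = 145 − 45 + 4 = 104.00.

104.00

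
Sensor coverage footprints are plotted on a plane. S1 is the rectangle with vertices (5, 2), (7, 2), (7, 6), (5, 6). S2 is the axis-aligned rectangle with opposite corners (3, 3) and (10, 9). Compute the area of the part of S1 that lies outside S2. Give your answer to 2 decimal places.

2.00

|S1∩S2|: x∈[5,7], y∈[3,6] → 2·3 = 6.
|S1| = 8.
|S1 ∖ S2| = |S1| − |S1∩S2| = 8 − 6 = 2.00.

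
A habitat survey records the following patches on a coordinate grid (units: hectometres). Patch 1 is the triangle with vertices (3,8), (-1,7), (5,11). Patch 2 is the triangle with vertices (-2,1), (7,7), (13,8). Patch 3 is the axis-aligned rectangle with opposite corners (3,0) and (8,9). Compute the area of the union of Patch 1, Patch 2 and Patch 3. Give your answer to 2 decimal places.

By inclusion–exclusion:
Individual areas: |Patch 1| = 5, |Patch 2| = 13.5, |Patch 3| = 45.
|Patch 1∩Patch 2| = 0.
|Patch 1∩Patch 3| = 0.3333.
|Patch 2∩Patch 3| = 7.25.
|Patch 1∩Patch 2∩Patch 3| = 0.
|Patch 1 ∪ Patch 2 ∪ Patch 3| = 63.5 − 7.5833 + 0 = 55.92.

55.92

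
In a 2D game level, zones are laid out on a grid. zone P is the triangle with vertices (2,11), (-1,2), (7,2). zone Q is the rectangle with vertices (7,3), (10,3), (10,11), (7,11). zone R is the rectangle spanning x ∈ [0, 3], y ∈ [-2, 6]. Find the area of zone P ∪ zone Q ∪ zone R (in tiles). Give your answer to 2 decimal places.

72.17

By inclusion–exclusion:
Individual areas: |zone P| = 36, |zone Q| = 24, |zone R| = 24.
|zone P∩zone Q| = 0.
|zone P∩zone R| = 11.8333.
|zone Q∩zone R| = 0 (no overlap).
|zone P∩zone Q∩zone R| = 0.
|zone P ∪ zone Q ∪ zone R| = 84 − 11.8333 + 0 = 72.17.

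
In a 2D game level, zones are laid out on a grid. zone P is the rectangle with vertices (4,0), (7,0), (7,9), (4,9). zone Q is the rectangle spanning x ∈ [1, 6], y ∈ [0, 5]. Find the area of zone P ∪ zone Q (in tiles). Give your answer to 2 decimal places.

42.00

By inclusion–exclusion:
Individual areas: |zone P| = 27, |zone Q| = 25.
|zone P∩zone Q|: x∈[4,6], y∈[0,5] → 2·5 = 10.
|zone P ∪ zone Q| = 52 − 10 = 42.00.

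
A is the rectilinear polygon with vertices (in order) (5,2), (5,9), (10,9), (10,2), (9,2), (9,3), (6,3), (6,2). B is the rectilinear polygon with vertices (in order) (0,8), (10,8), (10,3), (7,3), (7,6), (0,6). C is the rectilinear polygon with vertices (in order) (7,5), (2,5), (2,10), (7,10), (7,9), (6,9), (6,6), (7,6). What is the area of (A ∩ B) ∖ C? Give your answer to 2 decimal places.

17.00

|A ∩ B| = 19.
|(A ∩ B) ∩ C| = 2.
|(A ∩ B) ∖ C| = 19 − 2 = 17.00.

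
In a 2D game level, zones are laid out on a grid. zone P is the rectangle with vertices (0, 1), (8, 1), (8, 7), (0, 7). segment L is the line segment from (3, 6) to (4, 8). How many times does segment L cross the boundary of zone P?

The segment meets the boundary at (3.5,7).

1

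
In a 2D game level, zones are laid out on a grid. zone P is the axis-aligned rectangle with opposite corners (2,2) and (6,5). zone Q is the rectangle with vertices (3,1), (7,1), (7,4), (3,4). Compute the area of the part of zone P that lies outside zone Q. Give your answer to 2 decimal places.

6.00

|zone P∩zone Q|: x∈[3,6], y∈[2,4] → 3·2 = 6.
|zone P| = 12.
|zone P ∖ zone Q| = |zone P| − |zone P∩zone Q| = 12 − 6 = 6.00.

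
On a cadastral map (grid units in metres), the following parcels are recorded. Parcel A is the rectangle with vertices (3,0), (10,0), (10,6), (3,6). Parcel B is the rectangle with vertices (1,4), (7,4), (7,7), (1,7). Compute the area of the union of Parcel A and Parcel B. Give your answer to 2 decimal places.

By inclusion–exclusion:
Individual areas: |Parcel A| = 42, |Parcel B| = 18.
|Parcel A∩Parcel B|: x∈[3,7], y∈[4,6] → 4·2 = 8.
|Parcel A ∪ Parcel B| = 60 − 8 = 52.00.

52.00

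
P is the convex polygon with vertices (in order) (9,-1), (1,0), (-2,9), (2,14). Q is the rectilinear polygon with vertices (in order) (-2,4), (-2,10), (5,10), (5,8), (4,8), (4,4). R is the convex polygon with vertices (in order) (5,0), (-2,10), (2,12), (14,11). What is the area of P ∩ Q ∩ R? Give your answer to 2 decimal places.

The intersection is the polygon with vertices (-1.2,10), (3.867,10), (4.8,8), (4,8), (4,4), (2.2,4), (-1.627,9.467).
By the shoelace formula its area is 23.85.

23.85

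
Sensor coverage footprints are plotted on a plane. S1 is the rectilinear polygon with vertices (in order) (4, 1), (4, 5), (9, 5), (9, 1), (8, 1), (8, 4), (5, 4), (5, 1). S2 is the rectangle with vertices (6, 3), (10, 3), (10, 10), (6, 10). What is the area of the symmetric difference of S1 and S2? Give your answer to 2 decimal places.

|S1| = 11, |S2| = 28, |S1∩S2| = 4.
|S1 △ S2| = |S1| + |S2| − 2·|S1∩S2| = 11 + 28 − 8 = 31.00.

31.00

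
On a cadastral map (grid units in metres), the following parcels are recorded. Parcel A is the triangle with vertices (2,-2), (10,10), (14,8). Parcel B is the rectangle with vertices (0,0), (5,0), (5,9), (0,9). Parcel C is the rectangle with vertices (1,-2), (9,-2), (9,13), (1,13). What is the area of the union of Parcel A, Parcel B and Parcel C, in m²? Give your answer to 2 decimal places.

By inclusion–exclusion:
Individual areas: |Parcel A| = 32, |Parcel B| = 45, |Parcel C| = 120.
|Parcel A∩Parcel B| = 1.9333.
|Parcel A∩Parcel C| = 16.3333.
|Parcel B∩Parcel C|: x∈[1,5], y∈[0,9] → 4·9 = 36.
|Parcel A∩Parcel B∩Parcel C| = 1.9333.
|Parcel A ∪ Parcel B ∪ Parcel C| = 197 − 54.2667 + 1.9333 = 144.67.

144.67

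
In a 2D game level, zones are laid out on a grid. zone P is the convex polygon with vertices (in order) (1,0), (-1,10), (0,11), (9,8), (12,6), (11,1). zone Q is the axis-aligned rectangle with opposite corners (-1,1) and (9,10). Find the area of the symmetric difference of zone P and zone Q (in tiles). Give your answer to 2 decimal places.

36.70

|zone P| = 98.5, |zone Q| = 90, |zone P∩zone Q| = 75.9.
|zone P △ zone Q| = |zone P| + |zone Q| − 2·|zone P∩zone Q| = 98.5 + 90 − 151.8 = 36.70.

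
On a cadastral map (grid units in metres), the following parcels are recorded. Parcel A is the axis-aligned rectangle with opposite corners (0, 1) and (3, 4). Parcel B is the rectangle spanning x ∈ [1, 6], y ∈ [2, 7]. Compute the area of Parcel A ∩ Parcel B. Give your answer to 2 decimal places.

4.00

|Parcel A∩Parcel B|: x∈[1,3], y∈[2,4] → 2·2 = 4.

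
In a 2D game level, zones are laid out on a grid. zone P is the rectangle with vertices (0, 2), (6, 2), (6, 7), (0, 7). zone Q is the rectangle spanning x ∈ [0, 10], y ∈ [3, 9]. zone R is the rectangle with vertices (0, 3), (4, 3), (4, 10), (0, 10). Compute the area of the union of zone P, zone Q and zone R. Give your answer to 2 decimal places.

By inclusion–exclusion:
Individual areas: |zone P| = 30, |zone Q| = 60, |zone R| = 28.
|zone P∩zone Q|: x∈[0,6], y∈[3,7] → 6·4 = 24.
|zone P∩zone R|: x∈[0,4], y∈[3,7] → 4·4 = 16.
|zone Q∩zone R|: x∈[0,4], y∈[3,9] → 4·6 = 24.
|zone P∩zone Q∩zone R| = 16.
|zone P ∪ zone Q ∪ zone R| = 118 − 64 + 16 = 70.00.

70.00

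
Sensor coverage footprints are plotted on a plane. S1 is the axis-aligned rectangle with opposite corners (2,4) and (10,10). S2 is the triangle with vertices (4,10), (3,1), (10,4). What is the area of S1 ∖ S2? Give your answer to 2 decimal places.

28.00

|S1| = 48, |S1∩S2| = 20.
|S1 ∖ S2| = |S1| − |S1∩S2| = 48 − 20 = 28.00.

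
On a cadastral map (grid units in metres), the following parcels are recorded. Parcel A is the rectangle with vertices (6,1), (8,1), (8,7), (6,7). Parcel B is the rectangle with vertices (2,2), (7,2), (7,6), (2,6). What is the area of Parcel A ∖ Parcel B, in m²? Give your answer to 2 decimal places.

8.00

|Parcel A∩Parcel B|: x∈[6,7], y∈[2,6] → 1·4 = 4.
|Parcel A| = 12.
|Parcel A ∖ Parcel B| = |Parcel A| − |Parcel A∩Parcel B| = 12 − 4 = 8.00.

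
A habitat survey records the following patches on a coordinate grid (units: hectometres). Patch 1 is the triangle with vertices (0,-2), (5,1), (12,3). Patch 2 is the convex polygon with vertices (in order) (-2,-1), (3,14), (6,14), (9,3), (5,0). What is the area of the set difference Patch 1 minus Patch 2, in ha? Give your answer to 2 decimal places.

|Patch 1| = 5.5, |Patch 1∩Patch 2| = 2.1476.
|Patch 1 ∖ Patch 2| = |Patch 1| − |Patch 1∩Patch 2| = 5.5 − 2.1476 = 3.35.

3.35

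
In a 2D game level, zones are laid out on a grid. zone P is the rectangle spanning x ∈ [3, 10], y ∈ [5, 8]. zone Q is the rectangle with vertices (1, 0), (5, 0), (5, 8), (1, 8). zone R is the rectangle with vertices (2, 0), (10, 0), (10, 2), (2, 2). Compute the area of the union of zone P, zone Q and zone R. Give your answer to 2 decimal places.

By inclusion–exclusion:
Individual areas: |zone P| = 21, |zone Q| = 32, |zone R| = 16.
|zone P∩zone Q|: x∈[3,5], y∈[5,8] → 2·3 = 6.
|zone P∩zone R| = 0 (no overlap).
|zone Q∩zone R|: x∈[2,5], y∈[0,2] → 3·2 = 6.
|zone P∩zone Q∩zone R| = 0.
|zone P ∪ zone Q ∪ zone R| = 69 − 12 + 0 = 57.00.

57.00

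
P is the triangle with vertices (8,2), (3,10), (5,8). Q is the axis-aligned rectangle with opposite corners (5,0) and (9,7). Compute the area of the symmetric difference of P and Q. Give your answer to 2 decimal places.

27.90

|P| = 3, |Q| = 28, |P∩Q| = 1.55.
|P △ Q| = |P| + |Q| − 2·|P∩Q| = 3 + 28 − 3.1 = 27.90.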